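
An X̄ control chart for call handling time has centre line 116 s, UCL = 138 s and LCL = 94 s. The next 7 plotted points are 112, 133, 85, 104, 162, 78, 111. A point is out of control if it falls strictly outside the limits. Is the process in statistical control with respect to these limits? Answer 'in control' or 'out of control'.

out of control

Compare each point to [94, 138]: sample 3 = 85 < LCL; sample 5 = 162 > UCL; sample 6 = 78 < LCL.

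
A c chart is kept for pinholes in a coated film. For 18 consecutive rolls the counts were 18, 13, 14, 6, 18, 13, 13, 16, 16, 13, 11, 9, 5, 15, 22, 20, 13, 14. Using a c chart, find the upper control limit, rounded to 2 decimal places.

24.99

c̄ = (18 + 13 + 14 + 6 + 18 + 13 + 13 + 16 + 16 + 13 + 11 + 9 + 5 + 15 + 22 + 20 + 13 + 14) / 18 = 249 / 18 = 13.8333
UCL = c̄ + 3√c̄ = 13.8333 + 3 × √13.8333 = 13.8333 + 3 × 3.7193 = 24.9913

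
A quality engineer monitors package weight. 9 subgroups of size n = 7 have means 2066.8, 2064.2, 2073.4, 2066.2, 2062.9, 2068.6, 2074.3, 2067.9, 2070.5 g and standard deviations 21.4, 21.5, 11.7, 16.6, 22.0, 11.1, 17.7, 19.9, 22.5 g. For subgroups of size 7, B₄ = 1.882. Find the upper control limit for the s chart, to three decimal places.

s̄ = (21.4 + 21.5 + 11.7 + 16.6 + 22.0 + 11.1 + 17.7 + 19.9 + 22.5) / 9 = 18.2667
UCL_s = B₄·s̄ = 1.882 × 18.2667 = 34.3779

34.378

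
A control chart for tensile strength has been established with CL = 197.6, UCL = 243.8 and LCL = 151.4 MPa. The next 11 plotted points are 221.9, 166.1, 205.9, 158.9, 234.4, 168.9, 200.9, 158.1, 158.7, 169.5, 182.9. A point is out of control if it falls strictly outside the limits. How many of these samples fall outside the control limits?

0

All 11 points lie within [151.4, 243.8].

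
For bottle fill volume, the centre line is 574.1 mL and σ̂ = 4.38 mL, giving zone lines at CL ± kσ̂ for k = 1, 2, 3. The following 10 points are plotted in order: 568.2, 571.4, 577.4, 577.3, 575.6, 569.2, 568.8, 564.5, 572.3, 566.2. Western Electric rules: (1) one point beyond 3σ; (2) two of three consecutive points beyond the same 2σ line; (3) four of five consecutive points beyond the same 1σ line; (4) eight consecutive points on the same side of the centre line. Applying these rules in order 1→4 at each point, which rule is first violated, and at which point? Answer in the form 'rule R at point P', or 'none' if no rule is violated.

rule 3 at point 10

Zone of each point (C = within 1σ̂, B = 1σ̂–2σ̂, A = 2σ̂–3σ̂, * = beyond 3σ̂; sign = side of CL): 1:-B, 2:-C, 3:+C, 4:+C, 5:+C, 6:-B, 7:-B, 8:-A, 9:-C, 10:-B
Rule 3 (four of five consecutive points beyond the same 1σ limit) is satisfied at point 10.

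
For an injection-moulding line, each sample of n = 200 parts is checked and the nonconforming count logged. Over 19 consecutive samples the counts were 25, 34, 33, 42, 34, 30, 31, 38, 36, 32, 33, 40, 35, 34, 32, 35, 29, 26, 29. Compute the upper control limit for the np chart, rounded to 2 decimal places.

p̄ = Σdᵢ / (k·n) = 628 / (19 × 200) = 0.16526
UCL = np̄ + 3·√(np̄(1−p̄)) = 33.0526 + 3 × √(33.0526×0.83474) = 33.0526 + 3 × 5.2526 = 48.8106

48.81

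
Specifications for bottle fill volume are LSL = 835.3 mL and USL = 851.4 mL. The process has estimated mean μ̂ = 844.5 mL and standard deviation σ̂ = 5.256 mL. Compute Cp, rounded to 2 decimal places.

Cp = (USL − LSL) / (6σ̂) = (851.4 − 835.3) / (6 × 5.256) = 16.1000 / 31.5360 = 0.5105

0.51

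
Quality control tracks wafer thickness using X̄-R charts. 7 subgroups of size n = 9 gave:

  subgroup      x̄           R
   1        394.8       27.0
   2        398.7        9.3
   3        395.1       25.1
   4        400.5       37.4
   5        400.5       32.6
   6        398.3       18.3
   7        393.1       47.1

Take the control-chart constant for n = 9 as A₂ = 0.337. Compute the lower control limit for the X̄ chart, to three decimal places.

X̄̄ = (394.8 + 398.7 + 395.1 + 400.5 + 400.5 + 398.3 + 393.1) / 7 = 2781.0000 / 7 = 397.2857
R̄ = (27.0 + 9.3 + 25.1 + 37.4 + 32.6 + 18.3 + 47.1) / 7 = 196.8000 / 7 = 28.1143
LCL = X̄̄ − A₂·R̄ = 397.2857 − 0.337 × 28.1143 = 387.8112

387.811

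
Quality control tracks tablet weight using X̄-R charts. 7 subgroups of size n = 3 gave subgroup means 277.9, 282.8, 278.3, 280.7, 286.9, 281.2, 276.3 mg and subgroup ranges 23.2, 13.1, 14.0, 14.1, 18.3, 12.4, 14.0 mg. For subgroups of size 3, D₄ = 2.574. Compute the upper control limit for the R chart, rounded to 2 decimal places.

40.12

R̄ = (23.2 + 13.1 + 14.0 + 14.1 + 18.3 + 12.4 + 14.0) / 7 = 109.1000 / 7 = 15.5857
UCL_R = D₄·R̄ = 2.574 × 15.5857 = 40.1176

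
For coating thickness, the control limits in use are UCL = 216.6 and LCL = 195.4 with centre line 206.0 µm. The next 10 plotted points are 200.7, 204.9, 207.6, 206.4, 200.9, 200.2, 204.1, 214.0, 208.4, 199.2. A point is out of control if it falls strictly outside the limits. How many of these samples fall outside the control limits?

0

All 10 points lie within [195.4, 216.6].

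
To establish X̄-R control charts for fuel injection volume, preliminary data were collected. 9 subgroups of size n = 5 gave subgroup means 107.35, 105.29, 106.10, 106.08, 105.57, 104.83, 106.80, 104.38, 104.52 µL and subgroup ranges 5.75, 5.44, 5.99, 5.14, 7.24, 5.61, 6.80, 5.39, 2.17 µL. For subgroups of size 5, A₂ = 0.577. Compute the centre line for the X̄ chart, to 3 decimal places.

X̄̄ = (107.35 + 105.29 + 106.10 + 106.08 + 105.57 + 104.83 + 106.80 + 104.38 + 104.52) / 9 = 950.9200 / 9 = 105.6578
CL = X̄̄ = 105.6578

105.658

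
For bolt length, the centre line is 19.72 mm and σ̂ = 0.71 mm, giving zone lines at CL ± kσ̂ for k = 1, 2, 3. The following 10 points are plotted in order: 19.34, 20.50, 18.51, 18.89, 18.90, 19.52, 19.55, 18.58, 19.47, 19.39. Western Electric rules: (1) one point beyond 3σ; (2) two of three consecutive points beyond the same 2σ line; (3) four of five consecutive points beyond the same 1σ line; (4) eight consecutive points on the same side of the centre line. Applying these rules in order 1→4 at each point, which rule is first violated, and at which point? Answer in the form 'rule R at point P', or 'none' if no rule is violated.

Zone of each point (C = within 1σ̂, B = 1σ̂–2σ̂, A = 2σ̂–3σ̂, * = beyond 3σ̂; sign = side of CL): 1:-C, 2:+B, 3:-B, 4:-B, 5:-B, 6:-C, 7:-C, 8:-B, 9:-C, 10:-C
Rule 4 (eight consecutive points on the same side of the centre line) is satisfied at point 10.

rule 4 at point 10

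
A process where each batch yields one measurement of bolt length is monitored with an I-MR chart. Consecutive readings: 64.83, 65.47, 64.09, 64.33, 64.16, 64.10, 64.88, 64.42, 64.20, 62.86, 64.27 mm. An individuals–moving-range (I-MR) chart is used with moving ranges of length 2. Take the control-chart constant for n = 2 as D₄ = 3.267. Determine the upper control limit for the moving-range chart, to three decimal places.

Moving ranges: 0.64, 1.38, 0.24, 0.17, 0.06, 0.78, 0.46, 0.22, 1.34, 1.41; M̄R̄ = 6.7000 / 10 = 0.6700
UCL_MR = D₄·M̄R̄ = 3.267 × 0.6700 = 2.1889

2.189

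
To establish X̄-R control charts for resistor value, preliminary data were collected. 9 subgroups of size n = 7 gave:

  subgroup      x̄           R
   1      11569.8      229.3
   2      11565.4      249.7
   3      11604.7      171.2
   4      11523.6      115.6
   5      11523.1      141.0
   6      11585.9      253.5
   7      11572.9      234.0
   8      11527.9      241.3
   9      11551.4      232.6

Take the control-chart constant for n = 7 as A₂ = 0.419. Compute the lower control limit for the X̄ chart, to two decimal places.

X̄̄ = (11569.8 + 11565.4 + 11604.7 + 11523.6 + 11523.1 + 11585.9 + 11572.9 + 11527.9 + 11551.4) / 9 = 104024.7000 / 9 = 11558.3000
R̄ = (229.3 + 249.7 + 171.2 + 115.6 + 141.0 + 253.5 + 234.0 + 241.3 + 232.6) / 9 = 1868.2000 / 9 = 207.5778
LCL = X̄̄ − A₂·R̄ = 11558.3000 − 0.419 × 207.5778 = 11471.3249

11471.32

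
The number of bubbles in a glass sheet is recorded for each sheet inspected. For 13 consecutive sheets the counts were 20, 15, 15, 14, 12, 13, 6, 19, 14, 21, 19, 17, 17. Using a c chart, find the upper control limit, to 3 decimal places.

c̄ = (20 + 15 + 15 + 14 + 12 + 13 + 6 + 19 + 14 + 21 + 19 + 17 + 17) / 13 = 202 / 13 = 15.5385
UCL = c̄ + 3√c̄ = 15.5385 + 3 × √15.5385 = 15.5385 + 3 × 3.9419 = 27.3641

27.364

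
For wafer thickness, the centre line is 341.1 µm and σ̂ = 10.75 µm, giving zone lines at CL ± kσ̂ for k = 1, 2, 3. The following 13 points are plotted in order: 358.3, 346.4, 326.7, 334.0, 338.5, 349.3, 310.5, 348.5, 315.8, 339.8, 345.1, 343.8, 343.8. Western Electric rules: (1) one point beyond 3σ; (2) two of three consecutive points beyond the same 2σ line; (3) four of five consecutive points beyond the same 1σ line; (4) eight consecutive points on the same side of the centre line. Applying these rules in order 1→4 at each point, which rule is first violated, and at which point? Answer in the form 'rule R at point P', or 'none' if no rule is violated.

rule 2 at point 9

Zone of each point (C = within 1σ̂, B = 1σ̂–2σ̂, A = 2σ̂–3σ̂, * = beyond 3σ̂; sign = side of CL): 1:+B, 2:+C, 3:-B, 4:-C, 5:-C, 6:+C, 7:-A, 8:+C, 9:-A, 10:-C, 11:+C, 12:+C, 13:+C
Rule 2 (two of three consecutive points beyond the same 2σ limit) is satisfied at point 9.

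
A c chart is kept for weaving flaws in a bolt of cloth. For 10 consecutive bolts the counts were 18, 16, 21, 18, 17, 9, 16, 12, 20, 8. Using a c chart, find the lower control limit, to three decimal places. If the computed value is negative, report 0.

c̄ = (18 + 16 + 21 + 18 + 17 + 9 + 16 + 12 + 20 + 8) / 10 = 155 / 10 = 15.5000
LCL = c̄ − 3√c̄ = 15.5000 − 3 × 3.9370 = 3.6890

3.689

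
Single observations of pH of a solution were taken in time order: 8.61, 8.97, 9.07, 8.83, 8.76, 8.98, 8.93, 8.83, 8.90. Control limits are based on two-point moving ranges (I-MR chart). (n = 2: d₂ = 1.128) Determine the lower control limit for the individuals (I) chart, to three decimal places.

X̄ = (8.61 + 8.97 + 9.07 + 8.83 + 8.76 + 8.98 + 8.93 + 8.83 + 8.90) / 9 = 8.8756
Moving ranges: 0.36, 0.10, 0.24, 0.07, 0.22, 0.05, 0.10, 0.07; M̄R̄ = 1.2100 / 8 = 0.1512
LCL = X̄ − 3·M̄R̄/d₂ = 8.8756 − 3 × 0.1512 / 1.128 = 8.4733

8.473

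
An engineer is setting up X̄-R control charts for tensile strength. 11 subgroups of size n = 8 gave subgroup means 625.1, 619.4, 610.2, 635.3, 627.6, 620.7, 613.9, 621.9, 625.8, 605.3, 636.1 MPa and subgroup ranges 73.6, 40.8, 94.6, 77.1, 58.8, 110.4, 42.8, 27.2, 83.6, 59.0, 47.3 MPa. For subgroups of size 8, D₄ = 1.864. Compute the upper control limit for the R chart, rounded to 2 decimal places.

R̄ = (73.6 + 40.8 + 94.6 + 77.1 + 58.8 + 110.4 + 42.8 + 27.2 + 83.6 + 59.0 + 47.3) / 11 = 715.2000 / 11 = 65.0182
UCL_R = D₄·R̄ = 1.864 × 65.0182 = 121.1939

121.19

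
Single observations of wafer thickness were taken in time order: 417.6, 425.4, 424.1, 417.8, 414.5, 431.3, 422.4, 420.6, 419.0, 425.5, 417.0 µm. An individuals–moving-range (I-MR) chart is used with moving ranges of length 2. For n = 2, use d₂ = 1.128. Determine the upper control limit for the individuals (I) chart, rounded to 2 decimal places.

X̄ = (417.6 + 425.4 + 424.1 + 417.8 + 414.5 + 431.3 + 422.4 + 420.6 + 419.0 + 425.5 + 417.0) / 11 = 421.3818
Moving ranges: 7.8, 1.3, 6.3, 3.3, 16.8, 8.9, 1.8, 1.6, 6.5, 8.5; M̄R̄ = 62.8000 / 10 = 6.2800
UCL = X̄ + 3·M̄R̄/d₂ = 421.3818 + 3 × 6.2800 / 1.128 = 438.0839

438.08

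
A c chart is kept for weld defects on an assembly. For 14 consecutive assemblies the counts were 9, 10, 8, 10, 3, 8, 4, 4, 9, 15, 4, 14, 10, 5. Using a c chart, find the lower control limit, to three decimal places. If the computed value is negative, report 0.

0.000

c̄ = (9 + 10 + 8 + 10 + 3 + 8 + 4 + 4 + 9 + 15 + 4 + 14 + 10 + 5) / 14 = 113 / 14 = 8.0714
LCL = c̄ − 3√c̄ = 8.0714 − 3 × 2.8410 = -0.4516 → 0 (cannot be negative)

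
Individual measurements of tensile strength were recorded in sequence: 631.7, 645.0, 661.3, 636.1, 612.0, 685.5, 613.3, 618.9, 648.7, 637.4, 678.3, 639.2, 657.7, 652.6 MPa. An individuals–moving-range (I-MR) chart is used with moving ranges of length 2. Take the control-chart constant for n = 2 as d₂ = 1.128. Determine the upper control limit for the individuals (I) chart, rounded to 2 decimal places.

720.82

X̄ = (631.7 + 645.0 + 661.3 + 636.1 + 612.0 + 685.5 + 613.3 + 618.9 + 648.7 + 637.4 + 678.3 + 639.2 + 657.7 + 652.6) / 14 = 644.1214
Moving ranges: 13.3, 16.3, 25.2, 24.1, 73.5, 72.2, 5.6, 29.8, 11.3, 40.9, 39.1, 18.5, 5.1; M̄R̄ = 374.9000 / 13 = 28.8385
UCL = X̄ + 3·M̄R̄/d₂ = 644.1214 + 3 × 28.8385 / 1.128 = 720.8195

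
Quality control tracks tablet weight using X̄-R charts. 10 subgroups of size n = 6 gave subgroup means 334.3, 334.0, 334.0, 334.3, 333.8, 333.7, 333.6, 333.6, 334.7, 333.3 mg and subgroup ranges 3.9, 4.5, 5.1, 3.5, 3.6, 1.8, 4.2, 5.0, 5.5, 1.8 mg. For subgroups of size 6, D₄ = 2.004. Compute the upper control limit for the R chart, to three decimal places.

7.796

R̄ = (3.9 + 4.5 + 5.1 + 3.5 + 3.6 + 1.8 + 4.2 + 5.0 + 5.5 + 1.8) / 10 = 38.9000 / 10 = 3.8900
UCL_R = D₄·R̄ = 2.004 × 3.8900 = 7.7956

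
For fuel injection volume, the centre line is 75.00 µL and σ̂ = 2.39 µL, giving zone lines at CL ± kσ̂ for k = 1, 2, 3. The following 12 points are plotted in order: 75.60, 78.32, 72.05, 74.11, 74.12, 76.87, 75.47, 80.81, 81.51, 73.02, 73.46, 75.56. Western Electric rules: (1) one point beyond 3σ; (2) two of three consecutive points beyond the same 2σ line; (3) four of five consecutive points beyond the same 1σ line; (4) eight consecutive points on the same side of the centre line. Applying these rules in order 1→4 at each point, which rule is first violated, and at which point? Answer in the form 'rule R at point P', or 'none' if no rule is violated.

rule 2 at point 9

Zone of each point (C = within 1σ̂, B = 1σ̂–2σ̂, A = 2σ̂–3σ̂, * = beyond 3σ̂; sign = side of CL): 1:+C, 2:+B, 3:-B, 4:-C, 5:-C, 6:+C, 7:+C, 8:+A, 9:+A, 10:-C, 11:-C, 12:+C
Rule 2 (two of three consecutive points beyond the same 2σ limit) is satisfied at point 9.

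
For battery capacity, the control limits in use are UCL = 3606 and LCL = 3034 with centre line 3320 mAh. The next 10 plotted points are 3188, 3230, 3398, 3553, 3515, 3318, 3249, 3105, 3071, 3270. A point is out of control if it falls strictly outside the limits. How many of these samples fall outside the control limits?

All 10 points lie within [3034, 3606].

0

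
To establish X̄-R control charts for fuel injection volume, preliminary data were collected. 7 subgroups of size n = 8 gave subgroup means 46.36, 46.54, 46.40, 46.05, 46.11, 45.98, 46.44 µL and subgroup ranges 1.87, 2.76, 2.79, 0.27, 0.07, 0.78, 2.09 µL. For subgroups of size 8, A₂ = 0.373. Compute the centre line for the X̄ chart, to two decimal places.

46.27

X̄̄ = (46.36 + 46.54 + 46.40 + 46.05 + 46.11 + 45.98 + 46.44) / 7 = 323.8800 / 7 = 46.2686
CL = X̄̄ = 46.2686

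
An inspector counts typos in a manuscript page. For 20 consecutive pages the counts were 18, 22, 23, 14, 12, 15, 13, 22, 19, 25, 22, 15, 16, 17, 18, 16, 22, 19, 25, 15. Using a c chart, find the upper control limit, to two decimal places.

c̄ = (18 + 22 + 23 + 14 + 12 + 15 + 13 + 22 + 19 + 25 + 22 + 15 + 16 + 17 + 18 + 16 + 22 + 19 + 25 + 15) / 20 = 368 / 20 = 18.4000
UCL = c̄ + 3√c̄ = 18.4000 + 3 × √18.4000 = 18.4000 + 3 × 4.2895 = 31.2686

31.27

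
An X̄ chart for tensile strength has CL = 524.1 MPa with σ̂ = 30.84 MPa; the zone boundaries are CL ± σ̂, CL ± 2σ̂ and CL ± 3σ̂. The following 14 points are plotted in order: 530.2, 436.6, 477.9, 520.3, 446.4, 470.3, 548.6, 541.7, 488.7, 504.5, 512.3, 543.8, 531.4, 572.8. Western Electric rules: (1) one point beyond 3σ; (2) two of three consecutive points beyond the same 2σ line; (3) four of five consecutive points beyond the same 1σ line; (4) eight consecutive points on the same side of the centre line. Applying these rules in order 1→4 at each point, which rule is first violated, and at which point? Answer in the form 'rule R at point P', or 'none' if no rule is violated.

Zone of each point (C = within 1σ̂, B = 1σ̂–2σ̂, A = 2σ̂–3σ̂, * = beyond 3σ̂; sign = side of CL): 1:+C, 2:-A, 3:-B, 4:-C, 5:-A, 6:-B, 7:+C, 8:+C, 9:-B, 10:-C, 11:-C, 12:+C, 13:+C, 14:+B
Rule 3 (four of five consecutive points beyond the same 1σ limit) is satisfied at point 6.

rule 3 at point 6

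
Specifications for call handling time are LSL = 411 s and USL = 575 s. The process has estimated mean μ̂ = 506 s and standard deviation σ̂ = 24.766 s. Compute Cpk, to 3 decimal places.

Cpu = (USL − μ̂) / (3σ̂) = (575 − 506) / (3 × 24.766) = 0.9287; Cpl = (μ̂ − LSL) / (3σ̂) = (506 − 411) / (3 × 24.766) = 1.2786; Cpk = min(Cpu, Cpl) = 0.9287

0.929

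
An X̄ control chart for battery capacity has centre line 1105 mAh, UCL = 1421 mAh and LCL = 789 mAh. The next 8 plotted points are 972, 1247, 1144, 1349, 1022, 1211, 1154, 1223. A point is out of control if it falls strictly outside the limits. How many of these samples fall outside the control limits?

All 8 points lie within [789, 1421].

0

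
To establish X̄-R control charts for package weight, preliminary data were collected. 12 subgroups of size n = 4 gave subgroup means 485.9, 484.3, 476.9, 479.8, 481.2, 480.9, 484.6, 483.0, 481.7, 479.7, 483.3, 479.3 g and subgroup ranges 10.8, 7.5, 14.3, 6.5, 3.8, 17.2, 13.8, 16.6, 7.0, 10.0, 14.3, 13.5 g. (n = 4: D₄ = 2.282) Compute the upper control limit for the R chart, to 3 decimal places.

25.730

R̄ = (10.8 + 7.5 + 14.3 + 6.5 + 3.8 + 17.2 + 13.8 + 16.6 + 7.0 + 10.0 + 14.3 + 13.5) / 12 = 135.3000 / 12 = 11.2750
UCL_R = D₄·R̄ = 2.282 × 11.2750 = 25.7295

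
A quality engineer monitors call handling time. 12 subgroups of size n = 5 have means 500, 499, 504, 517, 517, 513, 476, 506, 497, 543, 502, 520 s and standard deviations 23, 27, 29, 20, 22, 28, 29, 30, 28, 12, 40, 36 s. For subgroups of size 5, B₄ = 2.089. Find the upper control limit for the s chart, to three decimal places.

56.403

s̄ = (23 + 27 + 29 + 20 + 22 + 28 + 29 + 30 + 28 + 12 + 40 + 36) / 12 = 27.0000
UCL_s = B₄·s̄ = 2.089 × 27.0000 = 56.4030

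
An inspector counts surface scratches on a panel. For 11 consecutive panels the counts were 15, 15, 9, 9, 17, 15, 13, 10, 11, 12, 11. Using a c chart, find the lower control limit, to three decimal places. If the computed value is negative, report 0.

c̄ = (15 + 15 + 9 + 9 + 17 + 15 + 13 + 10 + 11 + 12 + 11) / 11 = 137 / 11 = 12.4545
LCL = c̄ − 3√c̄ = 12.4545 − 3 × 3.5291 = 1.8672

1.867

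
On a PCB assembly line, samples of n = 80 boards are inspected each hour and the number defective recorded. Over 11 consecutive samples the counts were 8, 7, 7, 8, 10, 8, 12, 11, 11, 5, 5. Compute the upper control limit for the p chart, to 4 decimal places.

p̄ = Σdᵢ / (k·n) = 92 / (11 × 80) = 0.10455
UCL = p̄ + 3·√(p̄(1−p̄)/n) = 0.10455 + 3 × √(0.10455×0.89545/80) = 0.10455 + 3 × 0.03421 = 0.20717

0.2072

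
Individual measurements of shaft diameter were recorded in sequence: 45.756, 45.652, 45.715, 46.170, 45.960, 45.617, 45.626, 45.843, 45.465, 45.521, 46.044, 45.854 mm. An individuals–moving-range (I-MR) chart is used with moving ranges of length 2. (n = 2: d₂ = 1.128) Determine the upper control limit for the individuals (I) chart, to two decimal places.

46.38

X̄ = (45.756 + 45.652 + 45.715 + 46.170 + 45.960 + 45.617 + 45.626 + 45.843 + 45.465 + 45.521 + 46.044 + 45.854) / 12 = 45.7686
Moving ranges: 0.104, 0.063, 0.455, 0.210, 0.343, 0.009, 0.217, 0.378, 0.056, 0.523, 0.190; M̄R̄ = 2.5480 / 11 = 0.2316
UCL = X̄ + 3·M̄R̄/d₂ = 45.7686 + 3 × 0.2316 / 1.128 = 46.3846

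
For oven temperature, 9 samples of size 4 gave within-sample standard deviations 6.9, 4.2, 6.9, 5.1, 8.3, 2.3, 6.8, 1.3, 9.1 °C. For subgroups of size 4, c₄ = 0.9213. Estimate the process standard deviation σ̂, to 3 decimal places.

6.139

s̄ = (6.9 + 4.2 + 6.9 + 5.1 + 8.3 + 2.3 + 6.8 + 1.3 + 9.1) / 9 = 5.6556
σ̂ = s̄ / c₄ = 5.6556 / 0.9213 = 6.1387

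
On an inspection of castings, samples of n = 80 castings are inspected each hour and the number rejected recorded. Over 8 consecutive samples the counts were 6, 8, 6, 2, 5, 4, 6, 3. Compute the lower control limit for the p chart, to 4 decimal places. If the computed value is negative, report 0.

p̄ = Σdᵢ / (k·n) = 40 / (8 × 80) = 0.06250
LCL = p̄ − 3·√(p̄(1−p̄)/n) = 0.06250 − 3 × 0.02706 = -0.01869 → 0 (negative, so LCL = 0)

0.0000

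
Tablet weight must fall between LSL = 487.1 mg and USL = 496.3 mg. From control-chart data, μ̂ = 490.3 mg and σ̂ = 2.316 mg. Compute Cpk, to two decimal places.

Cpu = (USL − μ̂) / (3σ̂) = (496.3 − 490.3) / (3 × 2.316) = 0.8636; Cpl = (μ̂ − LSL) / (3σ̂) = (490.3 − 487.1) / (3 × 2.316) = 0.4606; Cpk = min(Cpu, Cpl) = 0.4606

0.46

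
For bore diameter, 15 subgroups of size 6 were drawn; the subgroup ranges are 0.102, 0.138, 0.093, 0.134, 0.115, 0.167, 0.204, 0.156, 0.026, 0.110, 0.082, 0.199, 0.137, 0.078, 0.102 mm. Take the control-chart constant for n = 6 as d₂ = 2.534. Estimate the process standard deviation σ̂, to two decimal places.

R̄ = (0.102 + 0.138 + 0.093 + 0.134 + 0.115 + 0.167 + 0.204 + 0.156 + 0.026 + 0.110 + 0.082 + 0.199 + 0.137 + 0.078 + 0.102) / 15 = 0.1229
σ̂ = R̄ / d₂ = 0.1229 / 2.534 = 0.0485

0.05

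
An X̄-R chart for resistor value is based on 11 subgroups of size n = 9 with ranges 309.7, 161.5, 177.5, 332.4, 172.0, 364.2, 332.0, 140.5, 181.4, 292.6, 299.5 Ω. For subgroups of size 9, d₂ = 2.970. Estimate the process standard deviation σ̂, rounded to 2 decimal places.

R̄ = (309.7 + 161.5 + 177.5 + 332.4 + 172.0 + 364.2 + 332.0 + 140.5 + 181.4 + 292.6 + 299.5) / 11 = 251.2091
σ̂ = R̄ / d₂ = 251.2091 / 2.970 = 84.5822

84.58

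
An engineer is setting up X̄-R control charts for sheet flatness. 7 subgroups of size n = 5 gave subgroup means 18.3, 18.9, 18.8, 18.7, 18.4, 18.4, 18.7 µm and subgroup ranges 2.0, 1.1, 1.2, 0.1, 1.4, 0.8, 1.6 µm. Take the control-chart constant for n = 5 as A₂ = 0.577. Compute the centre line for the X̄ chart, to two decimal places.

X̄̄ = (18.3 + 18.9 + 18.8 + 18.7 + 18.4 + 18.4 + 18.7) / 7 = 130.2000 / 7 = 18.6000
CL = X̄̄ = 18.6000

18.60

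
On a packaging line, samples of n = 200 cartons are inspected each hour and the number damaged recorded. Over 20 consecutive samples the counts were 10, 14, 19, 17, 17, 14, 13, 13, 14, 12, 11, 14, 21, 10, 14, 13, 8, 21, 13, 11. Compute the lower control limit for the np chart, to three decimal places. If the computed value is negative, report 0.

3.143

p̄ = Σdᵢ / (k·n) = 279 / (20 × 200) = 0.06975
LCL = np̄ − 3·√(np̄(1−p̄)) = 13.9500 − 3 × 3.6024 = 3.1429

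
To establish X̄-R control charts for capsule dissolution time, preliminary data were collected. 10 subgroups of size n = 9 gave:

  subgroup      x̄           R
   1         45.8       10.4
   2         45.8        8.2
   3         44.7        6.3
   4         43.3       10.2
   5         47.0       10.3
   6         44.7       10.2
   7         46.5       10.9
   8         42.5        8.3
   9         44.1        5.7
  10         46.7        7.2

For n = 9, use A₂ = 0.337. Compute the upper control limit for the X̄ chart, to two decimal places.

X̄̄ = (45.8 + 45.8 + 44.7 + 43.3 + 47.0 + 44.7 + 46.5 + 42.5 + 44.1 + 46.7) / 10 = 451.1000 / 10 = 45.1100
R̄ = (10.4 + 8.2 + 6.3 + 10.2 + 10.3 + 10.2 + 10.9 + 8.3 + 5.7 + 7.2) / 10 = 87.7000 / 10 = 8.7700
UCL = X̄̄ + A₂·R̄ = 45.1100 + 0.337 × 8.7700 = 48.0655

48.07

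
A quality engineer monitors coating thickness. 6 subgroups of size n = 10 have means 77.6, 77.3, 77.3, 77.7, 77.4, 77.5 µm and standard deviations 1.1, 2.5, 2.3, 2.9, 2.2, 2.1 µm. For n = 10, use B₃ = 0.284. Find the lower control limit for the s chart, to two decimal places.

0.62

s̄ = (1.1 + 2.5 + 2.3 + 2.9 + 2.2 + 2.1) / 6 = 2.1833
LCL_s = B₃·s̄ = 0.284 × 2.1833 = 0.6201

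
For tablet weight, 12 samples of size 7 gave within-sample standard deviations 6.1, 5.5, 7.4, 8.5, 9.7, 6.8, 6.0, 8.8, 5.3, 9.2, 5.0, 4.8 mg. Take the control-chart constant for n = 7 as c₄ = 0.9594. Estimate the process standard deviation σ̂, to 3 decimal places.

7.218

s̄ = (6.1 + 5.5 + 7.4 + 8.5 + 9.7 + 6.8 + 6.0 + 8.8 + 5.3 + 9.2 + 5.0 + 4.8) / 12 = 6.9250
σ̂ = s̄ / c₄ = 6.9250 / 0.9594 = 7.2181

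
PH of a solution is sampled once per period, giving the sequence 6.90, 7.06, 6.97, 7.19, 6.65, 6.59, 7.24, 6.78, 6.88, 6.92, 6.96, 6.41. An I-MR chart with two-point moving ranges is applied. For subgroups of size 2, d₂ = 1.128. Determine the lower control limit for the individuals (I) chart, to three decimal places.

6.176

X̄ = (6.90 + 7.06 + 6.97 + 7.19 + 6.65 + 6.59 + 7.24 + 6.78 + 6.88 + 6.92 + 6.96 + 6.41) / 12 = 6.8792
Moving ranges: 0.16, 0.09, 0.22, 0.54, 0.06, 0.65, 0.46, 0.10, 0.04, 0.04, 0.55; M̄R̄ = 2.9100 / 11 = 0.2645
LCL = X̄ − 3·M̄R̄/d₂ = 6.8792 − 3 × 0.2645 / 1.128 = 6.1756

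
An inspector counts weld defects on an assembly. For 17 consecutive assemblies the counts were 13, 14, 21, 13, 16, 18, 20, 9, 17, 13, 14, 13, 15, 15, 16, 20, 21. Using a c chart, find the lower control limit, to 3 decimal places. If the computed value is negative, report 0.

c̄ = (13 + 14 + 21 + 13 + 16 + 18 + 20 + 9 + 17 + 13 + 14 + 13 + 15 + 15 + 16 + 20 + 21) / 17 = 268 / 17 = 15.7647
LCL = c̄ − 3√c̄ = 15.7647 − 3 × 3.9705 = 3.8533

3.853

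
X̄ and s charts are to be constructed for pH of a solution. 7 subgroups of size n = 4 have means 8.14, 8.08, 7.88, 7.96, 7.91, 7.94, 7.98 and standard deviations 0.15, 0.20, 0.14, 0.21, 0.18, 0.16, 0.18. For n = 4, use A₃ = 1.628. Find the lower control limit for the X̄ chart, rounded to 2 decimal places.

X̄̄ = (8.14 + 8.08 + 7.88 + 7.96 + 7.91 + 7.94 + 7.98) / 7 = 7.9843
s̄ = (0.15 + 0.20 + 0.14 + 0.21 + 0.18 + 0.16 + 0.18) / 7 = 0.1743
LCL = X̄̄ − A₃·s̄ = 7.9843 − 1.628 × 0.1743 = 7.7005

7.70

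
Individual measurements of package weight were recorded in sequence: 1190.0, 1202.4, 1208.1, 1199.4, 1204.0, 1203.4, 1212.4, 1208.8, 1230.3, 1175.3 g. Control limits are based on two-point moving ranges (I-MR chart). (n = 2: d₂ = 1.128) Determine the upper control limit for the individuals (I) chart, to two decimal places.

X̄ = (1190.0 + 1202.4 + 1208.1 + 1199.4 + 1204.0 + 1203.4 + 1212.4 + 1208.8 + 1230.3 + 1175.3) / 10 = 1203.4100
Moving ranges: 12.4, 5.7, 8.7, 4.6, 0.6, 9.0, 3.6, 21.5, 55.0; M̄R̄ = 121.1000 / 9 = 13.4556
UCL = X̄ + 3·M̄R̄/d₂ = 1203.4100 + 3 × 13.4556 / 1.128 = 1239.1961

1239.20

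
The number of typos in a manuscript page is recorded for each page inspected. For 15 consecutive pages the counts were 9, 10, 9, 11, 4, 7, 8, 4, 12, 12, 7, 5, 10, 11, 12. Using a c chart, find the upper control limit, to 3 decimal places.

c̄ = (9 + 10 + 9 + 11 + 4 + 7 + 8 + 4 + 12 + 12 + 7 + 5 + 10 + 11 + 12) / 15 = 131 / 15 = 8.7333
UCL = c̄ + 3√c̄ = 8.7333 + 3 × √8.7333 = 8.7333 + 3 × 2.9552 = 17.5990

17.599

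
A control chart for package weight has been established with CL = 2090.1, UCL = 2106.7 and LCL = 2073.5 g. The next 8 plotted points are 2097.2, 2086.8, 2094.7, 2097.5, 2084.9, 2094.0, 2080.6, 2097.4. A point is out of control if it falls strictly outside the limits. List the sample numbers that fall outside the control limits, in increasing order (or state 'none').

All 8 points lie within [2073.5, 2106.7].

none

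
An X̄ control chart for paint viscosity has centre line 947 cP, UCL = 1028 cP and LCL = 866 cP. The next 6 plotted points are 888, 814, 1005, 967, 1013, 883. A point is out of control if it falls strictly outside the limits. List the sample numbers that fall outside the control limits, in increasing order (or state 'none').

Compare each point to [866, 1028]: sample 2 = 814 < LCL.

2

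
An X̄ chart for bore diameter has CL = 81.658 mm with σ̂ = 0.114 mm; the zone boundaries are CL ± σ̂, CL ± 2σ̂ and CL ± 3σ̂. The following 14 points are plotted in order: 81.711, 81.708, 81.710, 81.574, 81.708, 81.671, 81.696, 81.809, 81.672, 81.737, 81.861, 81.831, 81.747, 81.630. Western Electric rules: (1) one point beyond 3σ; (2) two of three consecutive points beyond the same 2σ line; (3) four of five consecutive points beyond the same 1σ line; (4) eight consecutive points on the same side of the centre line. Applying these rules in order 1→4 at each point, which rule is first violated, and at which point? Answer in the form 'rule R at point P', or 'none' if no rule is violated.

Zone of each point (C = within 1σ̂, B = 1σ̂–2σ̂, A = 2σ̂–3σ̂, * = beyond 3σ̂; sign = side of CL): 1:+C, 2:+C, 3:+C, 4:-C, 5:+C, 6:+C, 7:+C, 8:+B, 9:+C, 10:+C, 11:+B, 12:+B, 13:+C, 14:-C
Rule 4 (eight consecutive points on the same side of the centre line) is satisfied at point 12.

rule 4 at point 12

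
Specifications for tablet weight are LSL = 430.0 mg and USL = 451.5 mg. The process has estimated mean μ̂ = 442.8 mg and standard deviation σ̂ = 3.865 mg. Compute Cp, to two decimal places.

0.93

Cp = (USL − LSL) / (6σ̂) = (451.5 − 430.0) / (6 × 3.865) = 21.5000 / 23.1900 = 0.9271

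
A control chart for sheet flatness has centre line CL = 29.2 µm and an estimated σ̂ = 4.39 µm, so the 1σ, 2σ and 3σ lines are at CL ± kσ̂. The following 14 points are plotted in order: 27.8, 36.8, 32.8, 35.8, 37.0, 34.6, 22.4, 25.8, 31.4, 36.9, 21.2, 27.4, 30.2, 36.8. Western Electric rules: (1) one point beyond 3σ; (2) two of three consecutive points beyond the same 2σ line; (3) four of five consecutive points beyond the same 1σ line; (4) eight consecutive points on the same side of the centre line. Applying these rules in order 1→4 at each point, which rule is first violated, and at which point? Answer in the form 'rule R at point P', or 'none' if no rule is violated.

Zone of each point (C = within 1σ̂, B = 1σ̂–2σ̂, A = 2σ̂–3σ̂, * = beyond 3σ̂; sign = side of CL): 1:-C, 2:+B, 3:+C, 4:+B, 5:+B, 6:+B, 7:-B, 8:-C, 9:+C, 10:+B, 11:-B, 12:-C, 13:+C, 14:+B
Rule 3 (four of five consecutive points beyond the same 1σ limit) is satisfied at point 6.

rule 3 at point 6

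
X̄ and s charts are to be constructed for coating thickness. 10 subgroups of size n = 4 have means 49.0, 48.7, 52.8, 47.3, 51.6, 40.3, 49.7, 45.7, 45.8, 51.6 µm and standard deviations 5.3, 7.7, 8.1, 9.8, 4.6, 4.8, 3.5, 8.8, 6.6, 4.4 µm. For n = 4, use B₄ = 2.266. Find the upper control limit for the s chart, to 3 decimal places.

14.412

s̄ = (5.3 + 7.7 + 8.1 + 9.8 + 4.6 + 4.8 + 3.5 + 8.8 + 6.6 + 4.4) / 10 = 6.3600
UCL_s = B₄·s̄ = 2.266 × 6.3600 = 14.4118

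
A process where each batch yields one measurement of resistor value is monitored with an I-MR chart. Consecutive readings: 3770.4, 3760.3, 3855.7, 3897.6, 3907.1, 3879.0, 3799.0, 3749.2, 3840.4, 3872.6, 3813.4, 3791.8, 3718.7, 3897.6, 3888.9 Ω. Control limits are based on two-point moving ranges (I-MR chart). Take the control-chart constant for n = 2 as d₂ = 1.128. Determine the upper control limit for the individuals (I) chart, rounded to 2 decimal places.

X̄ = (3770.4 + 3760.3 + 3855.7 + 3897.6 + 3907.1 + 3879.0 + 3799.0 + 3749.2 + 3840.4 + 3872.6 + 3813.4 + 3791.8 + 3718.7 + 3897.6 + 3888.9) / 15 = 3829.4467
Moving ranges: 10.1, 95.4, 41.9, 9.5, 28.1, 80.0, 49.8, 91.2, 32.2, 59.2, 21.6, 73.1, 178.9, 8.7; M̄R̄ = 779.7000 / 14 = 55.6929
UCL = X̄ + 3·M̄R̄/d₂ = 3829.4467 + 3 × 55.6929 / 1.128 = 3977.5660

3977.57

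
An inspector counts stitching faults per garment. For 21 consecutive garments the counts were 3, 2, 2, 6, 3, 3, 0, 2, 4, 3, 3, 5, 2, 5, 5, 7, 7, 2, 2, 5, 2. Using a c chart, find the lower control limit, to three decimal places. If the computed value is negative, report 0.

0.000

c̄ = (3 + 2 + 2 + 6 + 3 + 3 + 0 + 2 + 4 + 3 + 3 + 5 + 2 + 5 + 5 + 7 + 7 + 2 + 2 + 5 + 2) / 21 = 73 / 21 = 3.4762
LCL = c̄ − 3√c̄ = 3.4762 − 3 × 1.8645 = -2.1172 → 0 (cannot be negative)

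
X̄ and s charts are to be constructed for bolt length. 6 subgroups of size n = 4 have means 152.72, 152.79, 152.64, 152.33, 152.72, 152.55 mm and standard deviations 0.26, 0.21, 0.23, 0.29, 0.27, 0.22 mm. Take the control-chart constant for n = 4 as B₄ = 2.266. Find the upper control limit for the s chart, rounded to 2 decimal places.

0.56

s̄ = (0.26 + 0.21 + 0.23 + 0.29 + 0.27 + 0.22) / 6 = 0.2467
UCL_s = B₄·s̄ = 2.266 × 0.2467 = 0.5589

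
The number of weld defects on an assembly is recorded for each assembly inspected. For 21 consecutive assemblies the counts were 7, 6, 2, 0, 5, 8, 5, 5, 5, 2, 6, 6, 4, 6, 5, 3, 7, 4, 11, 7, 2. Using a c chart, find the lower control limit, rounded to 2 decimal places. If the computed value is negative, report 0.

c̄ = (7 + 6 + 2 + 0 + 5 + 8 + 5 + 5 + 5 + 2 + 6 + 6 + 4 + 6 + 5 + 3 + 7 + 4 + 11 + 7 + 2) / 21 = 106 / 21 = 5.0476
LCL = c̄ − 3√c̄ = 5.0476 − 3 × 2.2467 = -1.6925 → 0 (cannot be negative)

0.00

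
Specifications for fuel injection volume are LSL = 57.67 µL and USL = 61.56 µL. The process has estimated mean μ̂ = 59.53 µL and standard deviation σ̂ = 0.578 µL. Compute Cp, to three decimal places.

Cp = (USL − LSL) / (6σ̂) = (61.56 − 57.67) / (6 × 0.578) = 3.8900 / 3.4680 = 1.1217

1.122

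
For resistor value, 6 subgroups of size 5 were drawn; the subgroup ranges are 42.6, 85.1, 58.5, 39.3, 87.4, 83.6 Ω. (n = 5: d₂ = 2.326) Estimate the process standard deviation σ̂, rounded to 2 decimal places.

28.41

R̄ = (42.6 + 85.1 + 58.5 + 39.3 + 87.4 + 83.6) / 6 = 66.0833
σ̂ = R̄ / d₂ = 66.0833 / 2.326 = 28.4107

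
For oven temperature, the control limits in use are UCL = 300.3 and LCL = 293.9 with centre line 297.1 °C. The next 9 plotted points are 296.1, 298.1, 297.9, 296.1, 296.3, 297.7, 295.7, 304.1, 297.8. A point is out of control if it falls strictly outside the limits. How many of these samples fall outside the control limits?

Compare each point to [293.9, 300.3]: sample 8 = 304.1 > UCL.

1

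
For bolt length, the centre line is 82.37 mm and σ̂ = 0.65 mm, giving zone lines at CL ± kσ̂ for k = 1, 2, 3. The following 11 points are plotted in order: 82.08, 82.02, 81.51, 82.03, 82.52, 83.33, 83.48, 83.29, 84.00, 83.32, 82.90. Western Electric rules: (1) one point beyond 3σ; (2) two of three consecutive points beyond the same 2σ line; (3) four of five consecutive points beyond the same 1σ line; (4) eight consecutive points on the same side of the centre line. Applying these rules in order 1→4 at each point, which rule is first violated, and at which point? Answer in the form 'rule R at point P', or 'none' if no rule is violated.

rule 3 at point 9

Zone of each point (C = within 1σ̂, B = 1σ̂–2σ̂, A = 2σ̂–3σ̂, * = beyond 3σ̂; sign = side of CL): 1:-C, 2:-C, 3:-B, 4:-C, 5:+C, 6:+B, 7:+B, 8:+B, 9:+A, 10:+B, 11:+C
Rule 3 (four of five consecutive points beyond the same 1σ limit) is satisfied at point 9.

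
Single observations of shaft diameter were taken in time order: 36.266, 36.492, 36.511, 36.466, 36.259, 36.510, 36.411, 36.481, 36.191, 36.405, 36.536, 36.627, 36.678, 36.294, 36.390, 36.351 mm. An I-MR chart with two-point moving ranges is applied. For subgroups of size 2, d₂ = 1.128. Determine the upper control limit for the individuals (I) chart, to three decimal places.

36.822

X̄ = (36.266 + 36.492 + 36.511 + 36.466 + 36.259 + 36.510 + 36.411 + 36.481 + 36.191 + 36.405 + 36.536 + 36.627 + 36.678 + 36.294 + 36.390 + 36.351) / 16 = 36.4293
Moving ranges: 0.226, 0.019, 0.045, 0.207, 0.251, 0.099, 0.070, 0.290, 0.214, 0.131, 0.091, 0.051, 0.384, 0.096, 0.039; M̄R̄ = 2.2130 / 15 = 0.1475
UCL = X̄ + 3·M̄R̄/d₂ = 36.4293 + 3 × 0.1475 / 1.128 = 36.8216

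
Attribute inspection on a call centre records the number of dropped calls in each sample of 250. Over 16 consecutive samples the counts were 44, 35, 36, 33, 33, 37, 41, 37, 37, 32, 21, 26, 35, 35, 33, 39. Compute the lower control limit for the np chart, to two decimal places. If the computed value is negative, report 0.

18.24

p̄ = Σdᵢ / (k·n) = 554 / (16 × 250) = 0.13850
LCL = np̄ − 3·√(np̄(1−p̄)) = 34.6250 − 3 × 5.4616 = 18.2401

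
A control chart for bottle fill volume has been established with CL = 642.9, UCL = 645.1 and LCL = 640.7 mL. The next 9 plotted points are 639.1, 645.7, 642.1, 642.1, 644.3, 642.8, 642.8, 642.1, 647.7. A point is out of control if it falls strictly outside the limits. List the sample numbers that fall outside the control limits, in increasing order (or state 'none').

1, 2, 9

Compare each point to [640.7, 645.1]: sample 1 = 639.1 < LCL; sample 2 = 645.7 > UCL; sample 9 = 647.7 > UCL.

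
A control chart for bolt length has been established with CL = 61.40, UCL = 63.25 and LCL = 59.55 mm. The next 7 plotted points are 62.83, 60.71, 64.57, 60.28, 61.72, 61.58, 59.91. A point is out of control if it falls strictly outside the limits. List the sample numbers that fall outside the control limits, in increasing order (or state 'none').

3

Compare each point to [59.55, 63.25]: sample 3 = 64.57 > UCL.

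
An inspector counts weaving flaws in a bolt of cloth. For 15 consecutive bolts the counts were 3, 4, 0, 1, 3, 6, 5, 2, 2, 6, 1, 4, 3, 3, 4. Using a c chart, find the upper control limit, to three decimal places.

8.444

c̄ = (3 + 4 + 0 + 1 + 3 + 6 + 5 + 2 + 2 + 6 + 1 + 4 + 3 + 3 + 4) / 15 = 47 / 15 = 3.1333
UCL = c̄ + 3√c̄ = 3.1333 + 3 × √3.1333 = 3.1333 + 3 × 1.7701 = 8.4437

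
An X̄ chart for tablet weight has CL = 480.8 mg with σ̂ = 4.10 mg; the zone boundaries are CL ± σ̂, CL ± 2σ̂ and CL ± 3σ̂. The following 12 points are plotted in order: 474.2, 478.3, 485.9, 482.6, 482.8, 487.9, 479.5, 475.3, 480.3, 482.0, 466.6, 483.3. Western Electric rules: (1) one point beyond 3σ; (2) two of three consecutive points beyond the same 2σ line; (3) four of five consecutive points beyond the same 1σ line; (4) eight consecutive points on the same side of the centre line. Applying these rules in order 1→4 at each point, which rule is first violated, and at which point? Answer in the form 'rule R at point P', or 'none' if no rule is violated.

rule 1 at point 11

Zone of each point (C = within 1σ̂, B = 1σ̂–2σ̂, A = 2σ̂–3σ̂, * = beyond 3σ̂; sign = side of CL): 1:-B, 2:-C, 3:+B, 4:+C, 5:+C, 6:+B, 7:-C, 8:-B, 9:-C, 10:+C, 11:-*, 12:+C
Rule 1 (one point beyond the 3σ limits) is satisfied at point 11.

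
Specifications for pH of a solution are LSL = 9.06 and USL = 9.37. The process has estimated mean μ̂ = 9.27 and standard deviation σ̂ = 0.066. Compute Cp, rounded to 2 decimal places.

Cp = (USL − LSL) / (6σ̂) = (9.37 − 9.06) / (6 × 0.066) = 0.3100 / 0.3960 = 0.7828

0.78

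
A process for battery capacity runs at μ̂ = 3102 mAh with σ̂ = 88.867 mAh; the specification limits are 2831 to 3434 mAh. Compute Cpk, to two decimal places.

Cpu = (USL − μ̂) / (3σ̂) = (3434 − 3102) / (3 × 88.867) = 1.2453; Cpl = (μ̂ − LSL) / (3σ̂) = (3102 − 2831) / (3 × 88.867) = 1.0165; Cpk = min(Cpu, Cpl) = 1.0165

1.02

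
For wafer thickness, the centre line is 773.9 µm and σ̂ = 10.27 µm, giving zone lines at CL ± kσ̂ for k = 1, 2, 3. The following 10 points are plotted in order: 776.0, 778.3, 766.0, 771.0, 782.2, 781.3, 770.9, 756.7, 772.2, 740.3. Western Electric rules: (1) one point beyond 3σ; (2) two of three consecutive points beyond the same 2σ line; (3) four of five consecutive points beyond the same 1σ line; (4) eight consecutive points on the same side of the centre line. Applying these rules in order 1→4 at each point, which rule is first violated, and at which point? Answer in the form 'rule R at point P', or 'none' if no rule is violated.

Zone of each point (C = within 1σ̂, B = 1σ̂–2σ̂, A = 2σ̂–3σ̂, * = beyond 3σ̂; sign = side of CL): 1:+C, 2:+C, 3:-C, 4:-C, 5:+C, 6:+C, 7:-C, 8:-B, 9:-C, 10:-*
Rule 1 (one point beyond the 3σ limits) is satisfied at point 10.

rule 1 at point 10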